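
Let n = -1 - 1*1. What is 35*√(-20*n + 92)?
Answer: 70*√33 ≈ 402.12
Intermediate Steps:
n = -2 (n = -1 - 1 = -2)
35*√(-20*n + 92) = 35*√(-20*(-2) + 92) = 35*√(40 + 92) = 35*√132 = 35*(2*√33) = 70*√33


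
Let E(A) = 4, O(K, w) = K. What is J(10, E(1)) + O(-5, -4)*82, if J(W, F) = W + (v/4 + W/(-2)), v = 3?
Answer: -1617/4 ≈ -404.25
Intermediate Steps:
J(W, F) = ¾ + W/2 (J(W, F) = W + (3/4 + W/(-2)) = W + (3*(¼) + W*(-½)) = W + (¾ - W/2) = ¾ + W/2)
J(10, E(1)) + O(-5, -4)*82 = (¾ + (½)*10) - 5*82 = (¾ + 5) - 410 = 23/4 - 410 = -1617/4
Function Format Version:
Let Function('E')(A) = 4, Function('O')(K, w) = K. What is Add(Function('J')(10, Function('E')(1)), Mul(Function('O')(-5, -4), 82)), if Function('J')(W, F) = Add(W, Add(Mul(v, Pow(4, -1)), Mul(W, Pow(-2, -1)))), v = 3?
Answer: Rational(-1617, 4) ≈ -404.25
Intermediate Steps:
Function('J')(W, F) = Add(Rational(3, 4), Mul(Rational(1, 2), W)) (Function('J')(W, F) = Add(W, Add(Mul(3, Pow(4, -1)), Mul(W, Pow(-2, -1)))) = Add(W, Add(Mul(3, Rational(1, 4)), Mul(W, Rational(-1, 2)))) = Add(W, Add(Rational(3, 4), Mul(Rational(-1, 2), W))) = Add(Rational(3, 4), Mul(Rational(1, 2), W)))
Add(Function('J')(10, Function('E')(1)), Mul(Function('O')(-5, -4), 82)) = Add(Add(Rational(3, 4), Mul(Rational(1, 2), 10)), Mul(-5, 82)) = Add(Add(Rational(3, 4), 5), -410) = Add(Rational(23, 4), -410) = Rational(-1617, 4)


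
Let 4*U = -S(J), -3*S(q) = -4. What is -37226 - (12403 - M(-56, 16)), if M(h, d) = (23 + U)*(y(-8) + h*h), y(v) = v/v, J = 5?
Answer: 64429/3 ≈ 21476.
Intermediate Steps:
S(q) = 4/3 (S(q) = -⅓*(-4) = 4/3)
U = -⅓ (U = (-1*4/3)/4 = (¼)*(-4/3) = -⅓ ≈ -0.33333)
y(v) = 1
M(h, d) = 68/3 + 68*h²/3 (M(h, d) = (23 - ⅓)*(1 + h*h) = 68*(1 + h²)/3 = 68/3 + 68*h²/3)
-37226 - (12403 - M(-56, 16)) = -37226 - (12403 - (68/3 + (68/3)*(-56)²)) = -37226 - (12403 - (68/3 + (68/3)*3136)) = -37226 - (12403 - (68/3 + 213248/3)) = -37226 - (12403 - 1*213316/3) = -37226 - (12403 - 213316/3) = -37226 - 1*(-176107/3) = -37226 + 176107/3 = 64429/3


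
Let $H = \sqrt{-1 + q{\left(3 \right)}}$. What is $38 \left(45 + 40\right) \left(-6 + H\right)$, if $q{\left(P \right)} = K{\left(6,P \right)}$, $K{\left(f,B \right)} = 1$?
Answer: $-19380$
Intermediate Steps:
$q{\left(P \right)} = 1$
$H = 0$ ($H = \sqrt{-1 + 1} = \sqrt{0} = 0$)
$38 \left(45 + 40\right) \left(-6 + H\right) = 38 \left(45 + 40\right) \left(-6 + 0\right) = 38 \cdot 85 \left(-6\right) = 38 \left(-510\right) = -19380$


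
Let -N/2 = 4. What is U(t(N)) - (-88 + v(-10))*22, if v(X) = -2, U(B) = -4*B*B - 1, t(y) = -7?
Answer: 1783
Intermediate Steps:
N = -8 (N = -2*4 = -8)
U(B) = -1 - 4*B**2 (U(B) = -4*B**2 - 1 = -1 - 4*B**2)
U(t(N)) - (-88 + v(-10))*22 = (-1 - 4*(-7)**2) - (-88 - 2)*22 = (-1 - 4*49) - (-90)*22 = (-1 - 196) - 1*(-1980) = -197 + 1980 = 1783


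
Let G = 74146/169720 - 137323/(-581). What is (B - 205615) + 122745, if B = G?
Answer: -4074119535007/49303660 ≈ -82633.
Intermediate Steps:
G = 11674769193/49303660 (G = 74146*(1/169720) - 137323*(-1/581) = 37073/84860 + 137323/581 = 11674769193/49303660 ≈ 236.79)
B = 11674769193/49303660 ≈ 236.79
(B - 205615) + 122745 = (11674769193/49303660 - 205615) + 122745 = -10125897281707/49303660 + 122745 = -4074119535007/49303660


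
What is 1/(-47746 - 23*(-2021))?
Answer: -1/1263 ≈ -0.00079177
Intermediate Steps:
1/(-47746 - 23*(-2021)) = 1/(-47746 + 46483) = 1/(-1263) = -1/1263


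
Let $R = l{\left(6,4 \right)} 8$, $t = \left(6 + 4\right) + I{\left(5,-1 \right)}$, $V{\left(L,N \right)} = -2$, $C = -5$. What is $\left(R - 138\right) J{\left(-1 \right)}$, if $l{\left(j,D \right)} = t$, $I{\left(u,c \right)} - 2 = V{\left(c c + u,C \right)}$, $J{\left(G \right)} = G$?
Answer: $58$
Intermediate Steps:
$I{\left(u,c \right)} = 0$ ($I{\left(u,c \right)} = 2 - 2 = 0$)
$t = 10$ ($t = \left(6 + 4\right) + 0 = 10 + 0 = 10$)
$l{\left(j,D \right)} = 10$
$R = 80$ ($R = 10 \cdot 8 = 80$)
$\left(R - 138\right) J{\left(-1 \right)} = \left(80 - 138\right) \left(-1\right) = \left(-58\right) \left(-1\right) = 58$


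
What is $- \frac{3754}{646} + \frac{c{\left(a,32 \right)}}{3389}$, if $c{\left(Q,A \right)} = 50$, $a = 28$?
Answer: $- \frac{6345003}{1094647} \approx -5.7964$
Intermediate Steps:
$- \frac{3754}{646} + \frac{c{\left(a,32 \right)}}{3389} = - \frac{3754}{646} + \frac{50}{3389} = \left(-3754\right) \frac{1}{646} + 50 \cdot \frac{1}{3389} = - \frac{1877}{323} + \frac{50}{3389} = - \frac{6345003}{1094647}$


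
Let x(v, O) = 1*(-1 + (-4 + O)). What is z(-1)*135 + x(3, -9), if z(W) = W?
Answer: -149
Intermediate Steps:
x(v, O) = -5 + O (x(v, O) = 1*(-5 + O) = -5 + O)
z(-1)*135 + x(3, -9) = -1*135 + (-5 - 9) = -135 - 14 = -149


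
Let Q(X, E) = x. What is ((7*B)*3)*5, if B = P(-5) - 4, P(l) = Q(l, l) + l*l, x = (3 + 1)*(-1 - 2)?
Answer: 945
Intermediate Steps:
x = -12 (x = 4*(-3) = -12)
Q(X, E) = -12
P(l) = -12 + l**2 (P(l) = -12 + l*l = -12 + l**2)
B = 9 (B = (-12 + (-5)**2) - 4 = (-12 + 25) - 4 = 13 - 4 = 9)
((7*B)*3)*5 = ((7*9)*3)*5 = (63*3)*5 = 189*5 = 945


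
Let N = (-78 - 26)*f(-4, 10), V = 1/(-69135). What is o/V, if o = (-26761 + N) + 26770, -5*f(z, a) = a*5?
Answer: -72522615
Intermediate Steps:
f(z, a) = -a (f(z, a) = -a*5/5 = -a)
V = -1/69135 ≈ -1.4464e-5
N = 1040 (N = (-78 - 26)*(-1*10) = -104*(-10) = 1040)
o = 1049 (o = (-26761 + 1040) + 26770 = -25721 + 26770 = 1049)
o/V = 1049/(-1/69135) = 1049*(-69135) = -72522615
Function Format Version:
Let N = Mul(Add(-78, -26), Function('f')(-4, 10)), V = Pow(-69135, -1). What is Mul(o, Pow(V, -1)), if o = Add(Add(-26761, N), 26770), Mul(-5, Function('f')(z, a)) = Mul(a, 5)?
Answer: -72522615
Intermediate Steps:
Function('f')(z, a) = Mul(-1, a) (Function('f')(z, a) = Mul(Rational(-1, 5), Mul(a, 5)) = Mul(Rational(-1, 5), Mul(5, a)) = Mul(-1, a))
V = Rational(-1, 69135) ≈ -1.4464e-5
N = 1040 (N = Mul(Add(-78, -26), Mul(-1, 10)) = Mul(-104, -10) = 1040)
o = 1049 (o = Add(Add(-26761, 1040), 26770) = Add(-25721, 26770) = 1049)
Mul(o, Pow(V, -1)) = Mul(1049, Pow(Rational(-1, 69135), -1)) = Mul(1049, -69135) = -72522615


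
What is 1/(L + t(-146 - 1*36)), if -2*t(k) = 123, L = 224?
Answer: 2/325 ≈ 0.0061538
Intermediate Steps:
t(k) = -123/2 (t(k) = -1/2*123 = -123/2)
1/(L + t(-146 - 1*36)) = 1/(224 - 123/2) = 1/(325/2) = 2/325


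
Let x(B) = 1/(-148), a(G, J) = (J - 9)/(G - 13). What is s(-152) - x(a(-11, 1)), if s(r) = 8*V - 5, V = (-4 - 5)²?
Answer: 95165/148 ≈ 643.01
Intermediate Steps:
a(G, J) = (-9 + J)/(-13 + G)
V = 81 (V = (-9)² = 81)
x(B) = -1/148
s(r) = 643 (s(r) = 8*81 - 5 = 648 - 5 = 643)
s(-152) - x(a(-11, 1)) = 643 - 1*(-1/148) = 643 + 1/148 = 95165/148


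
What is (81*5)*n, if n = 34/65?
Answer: 2754/13 ≈ 211.85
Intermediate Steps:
n = 34/65 (n = 34*(1/65) = 34/65 ≈ 0.52308)
(81*5)*n = (81*5)*(34/65) = 405*(34/65) = 2754/13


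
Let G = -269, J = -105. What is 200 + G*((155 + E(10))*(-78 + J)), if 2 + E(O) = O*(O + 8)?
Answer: 16392791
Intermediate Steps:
E(O) = -2 + O*(8 + O) (E(O) = -2 + O*(O + 8) = -2 + O*(8 + O))
200 + G*((155 + E(10))*(-78 + J)) = 200 - 269*(155 + (-2 + 10² + 8*10))*(-78 - 105) = 200 - 269*(155 + (-2 + 100 + 80))*(-183) = 200 - 269*(155 + 178)*(-183) = 200 - 89577*(-183) = 200 - 269*(-60939) = 200 + 16392591 = 16392791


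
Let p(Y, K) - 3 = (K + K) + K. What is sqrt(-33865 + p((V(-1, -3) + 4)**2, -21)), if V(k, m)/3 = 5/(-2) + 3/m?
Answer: 5*I*sqrt(1357) ≈ 184.19*I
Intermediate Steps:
V(k, m) = -15/2 + 9/m (V(k, m) = 3*(5/(-2) + 3/m) = 3*(5*(-1/2) + 3/m) = 3*(-5/2 + 3/m) = -15/2 + 9/m)
p(Y, K) = 3 + 3*K (p(Y, K) = 3 + ((K + K) + K) = 3 + (2*K + K) = 3 + 3*K)
sqrt(-33865 + p((V(-1, -3) + 4)**2, -21)) = sqrt(-33865 + (3 + 3*(-21))) = sqrt(-33865 + (3 - 63)) = sqrt(-33865 - 60) = sqrt(-33925) = 5*I*sqrt(1357)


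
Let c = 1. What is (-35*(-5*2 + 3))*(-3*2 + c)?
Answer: -1225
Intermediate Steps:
(-35*(-5*2 + 3))*(-3*2 + c) = (-35*(-5*2 + 3))*(-3*2 + 1) = (-35*(-10 + 3))*(-6 + 1) = -35*(-7)*(-5) = 245*(-5) = -1225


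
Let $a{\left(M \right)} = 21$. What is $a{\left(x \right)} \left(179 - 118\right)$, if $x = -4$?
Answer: $1281$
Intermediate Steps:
$a{\left(x \right)} \left(179 - 118\right) = 21 \left(179 - 118\right) = 21 \cdot 61 = 1281$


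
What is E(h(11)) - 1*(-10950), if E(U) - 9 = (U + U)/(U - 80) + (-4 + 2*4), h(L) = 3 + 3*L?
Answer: 120575/11 ≈ 10961.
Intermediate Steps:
E(U) = 13 + 2*U/(-80 + U) (E(U) = 9 + ((U + U)/(U - 80) + (-4 + 2*4)) = 9 + ((2*U)/(-80 + U) + (-4 + 8)) = 9 + (2*U/(-80 + U) + 4) = 9 + (4 + 2*U/(-80 + U)) = 13 + 2*U/(-80 + U))
E(h(11)) - 1*(-10950) = 5*(-208 + 3*(3 + 3*11))/(-80 + (3 + 3*11)) - 1*(-10950) = 5*(-208 + 3*(3 + 33))/(-80 + (3 + 33)) + 10950 = 5*(-208 + 3*36)/(-80 + 36) + 10950 = 5*(-208 + 108)/(-44) + 10950 = 5*(-1/44)*(-100) + 10950 = 125/11 + 10950 = 120575/11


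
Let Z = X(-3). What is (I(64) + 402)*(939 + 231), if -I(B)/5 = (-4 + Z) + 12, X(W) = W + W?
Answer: 458640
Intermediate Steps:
X(W) = 2*W
Z = -6 (Z = 2*(-3) = -6)
I(B) = -10 (I(B) = -5*((-4 - 6) + 12) = -5*(-10 + 12) = -5*2 = -10)
(I(64) + 402)*(939 + 231) = (-10 + 402)*(939 + 231) = 392*1170 = 458640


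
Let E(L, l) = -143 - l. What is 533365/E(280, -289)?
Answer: 533365/146 ≈ 3653.2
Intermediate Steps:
533365/E(280, -289) = 533365/(-143 - 1*(-289)) = 533365/(-143 + 289) = 533365/146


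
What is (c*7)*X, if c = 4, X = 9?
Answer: 252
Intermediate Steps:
(c*7)*X = (4*7)*9 = 28*9 = 252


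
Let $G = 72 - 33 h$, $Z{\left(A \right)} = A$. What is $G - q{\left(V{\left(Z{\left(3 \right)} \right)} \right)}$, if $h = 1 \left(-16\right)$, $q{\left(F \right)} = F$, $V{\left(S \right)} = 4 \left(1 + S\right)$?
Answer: $584$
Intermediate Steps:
$V{\left(S \right)} = 4 + 4 S$
$h = -16$
$G = 600$ ($G = 72 - -528 = 72 + 528 = 600$)
$G - q{\left(V{\left(Z{\left(3 \right)} \right)} \right)} = 600 - \left(4 + 4 \cdot 3\right) = 600 - \left(4 + 12\right) = 600 - 16 = 584$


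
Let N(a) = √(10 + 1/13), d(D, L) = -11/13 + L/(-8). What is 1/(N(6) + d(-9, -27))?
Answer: -27352/39823 + 832*√1703/39823 ≈ 0.17534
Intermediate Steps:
d(D, L) = -11/13 - L/8 (d(D, L) = -11*1/13 + L*(-⅛) = -11/13 - L/8)
N(a) = √1703/13 (N(a) = √(10 + 1/13) = √(131/13) = √1703/13)
1/(N(6) + d(-9, -27)) = 1/(√1703/13 + (-11/13 - ⅛*(-27))) = 1/(√1703/13 + (-11/13 + 27/8)) = 1/(√1703/13 + 263/104) = 1/(263/104 + √1703/13)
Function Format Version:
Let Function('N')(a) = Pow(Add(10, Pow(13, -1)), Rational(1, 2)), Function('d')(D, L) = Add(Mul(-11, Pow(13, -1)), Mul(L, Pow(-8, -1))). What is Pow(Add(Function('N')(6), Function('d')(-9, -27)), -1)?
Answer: Add(Rational(-27352, 39823), Mul(Rational(832, 39823), Pow(1703, Rational(1, 2)))) ≈ 0.17534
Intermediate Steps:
Function('d')(D, L) = Add(Rational(-11, 13), Mul(Rational(-1, 8), L)) (Function('d')(D, L) = Add(Mul(-11, Rational(1, 13)), Mul(L, Rational(-1, 8))) = Add(Rational(-11, 13), Mul(Rational(-1, 8), L)))
Function('N')(a) = Mul(Rational(1, 13), Pow(1703, Rational(1, 2))) (Function('N')(a) = Pow(Add(10, Rational(1, 13)), Rational(1, 2)) = Pow(Rational(131, 13), Rational(1, 2)) = Mul(Rational(1, 13), Pow(1703, Rational(1, 2))))
Pow(Add(Function('N')(6), Function('d')(-9, -27)), -1) = Pow(Add(Mul(Rational(1, 13), Pow(1703, Rational(1, 2))), Add(Rational(-11, 13), Mul(Rational(-1, 8), -27))), -1) = Pow(Add(Mul(Rational(1, 13), Pow(1703, Rational(1, 2))), Add(Rational(-11, 13), Rational(27, 8))), -1) = Pow(Add(Mul(Rational(1, 13), Pow(1703, Rational(1, 2))), Rational(263, 104)), -1) = Pow(Add(Rational(263, 104), Mul(Rational(1, 13), Pow(1703, Rational(1, 2)))), -1)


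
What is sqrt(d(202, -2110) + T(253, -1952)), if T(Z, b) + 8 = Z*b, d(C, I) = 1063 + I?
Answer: I*sqrt(494911) ≈ 703.5*I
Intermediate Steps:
T(Z, b) = -8 + Z*b
sqrt(d(202, -2110) + T(253, -1952)) = sqrt((1063 - 2110) + (-8 + 253*(-1952))) = sqrt(-1047 + (-8 - 493856)) = sqrt(-1047 - 493864) = sqrt(-494911) = I*sqrt(494911)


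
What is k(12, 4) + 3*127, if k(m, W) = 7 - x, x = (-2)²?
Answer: 384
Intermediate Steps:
x = 4
k(m, W) = 3 (k(m, W) = 7 - 1*4 = 7 - 4 = 3)
k(12, 4) + 3*127 = 3 + 3*127 = 3 + 381 = 384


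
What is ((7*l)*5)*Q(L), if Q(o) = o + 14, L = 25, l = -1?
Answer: -1365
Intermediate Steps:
Q(o) = 14 + o
((7*l)*5)*Q(L) = ((7*(-1))*5)*(14 + 25) = -7*5*39 = -35*39 = -1365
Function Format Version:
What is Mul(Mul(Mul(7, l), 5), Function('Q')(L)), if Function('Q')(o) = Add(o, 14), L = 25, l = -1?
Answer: -1365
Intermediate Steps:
Function('Q')(o) = Add(14, o)
Mul(Mul(Mul(7, l), 5), Function('Q')(L)) = Mul(Mul(Mul(7, -1), 5), Add(14, 25)) = Mul(Mul(-7, 5), 39) = Mul(-35, 39) = -1365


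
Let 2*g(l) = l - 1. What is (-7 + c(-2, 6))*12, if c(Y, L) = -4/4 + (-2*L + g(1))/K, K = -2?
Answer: -24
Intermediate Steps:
g(l) = -½ + l/2 (g(l) = (l - 1)/2 = (-1 + l)/2 = -½ + l/2)
c(Y, L) = -1 + L (c(Y, L) = -4/4 + (-2*L + (-½ + (½)*1))/(-2) = -4*¼ + (-2*L + (-½ + ½))*(-½) = -1 + (-2*L + 0)*(-½) = -1 - 2*L*(-½) = -1 + L)
(-7 + c(-2, 6))*12 = (-7 + (-1 + 6))*12 = (-7 + 5)*12 = -2*12 = -24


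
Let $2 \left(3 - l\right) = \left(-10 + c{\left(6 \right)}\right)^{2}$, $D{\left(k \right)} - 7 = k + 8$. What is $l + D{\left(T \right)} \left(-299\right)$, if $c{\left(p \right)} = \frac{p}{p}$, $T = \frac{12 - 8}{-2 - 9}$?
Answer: $- \frac{97103}{22} \approx -4413.8$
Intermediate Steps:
$T = - \frac{4}{11}$ ($T = \frac{4}{-11} = 4 \left(- \frac{1}{11}\right) = - \frac{4}{11} \approx -0.36364$)
$c{\left(p \right)} = 1$
$D{\left(k \right)} = 15 + k$ ($D{\left(k \right)} = 7 + \left(k + 8\right) = 7 + \left(8 + k\right) = 15 + k$)
$l = - \frac{75}{2}$ ($l = 3 - \frac{\left(-10 + 1\right)^{2}}{2} = 3 - \frac{\left(-9\right)^{2}}{2} = 3 - \frac{81}{2} = - \frac{75}{2} \approx -37.5$)
$l + D{\left(T \right)} \left(-299\right) = - \frac{75}{2} + \left(15 - \frac{4}{11}\right) \left(-299\right) = - \frac{75}{2} + \frac{161}{11} \left(-299\right) = - \frac{75}{2} - \frac{48139}{11} = - \frac{97103}{22}$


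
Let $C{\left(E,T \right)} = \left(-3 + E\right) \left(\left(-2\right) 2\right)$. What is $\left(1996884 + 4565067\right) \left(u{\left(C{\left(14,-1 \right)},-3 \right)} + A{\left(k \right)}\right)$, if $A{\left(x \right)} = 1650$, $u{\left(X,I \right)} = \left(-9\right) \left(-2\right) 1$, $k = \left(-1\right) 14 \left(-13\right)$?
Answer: $10945334268$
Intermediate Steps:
$C{\left(E,T \right)} = 12 - 4 E$ ($C{\left(E,T \right)} = \left(-3 + E\right) \left(-4\right) = 12 - 4 E$)
$k = 182$ ($k = \left(-14\right) \left(-13\right) = 182$)
$u{\left(X,I \right)} = 18$ ($u{\left(X,I \right)} = 18 \cdot 1 = 18$)
$\left(1996884 + 4565067\right) \left(u{\left(C{\left(14,-1 \right)},-3 \right)} + A{\left(k \right)}\right) = \left(1996884 + 4565067\right) \left(18 + 1650\right) = 6561951 \cdot 1668 = 10945334268$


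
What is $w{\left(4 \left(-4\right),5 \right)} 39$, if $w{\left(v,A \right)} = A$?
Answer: $195$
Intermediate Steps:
$w{\left(4 \left(-4\right),5 \right)} 39 = 5 \cdot 39 = 195$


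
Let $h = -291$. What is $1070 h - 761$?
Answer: $-312131$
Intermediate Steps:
$1070 h - 761 = 1070 \left(-291\right) - 761 = -311370 - 761 = -312131$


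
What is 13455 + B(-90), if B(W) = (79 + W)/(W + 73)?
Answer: 228746/17 ≈ 13456.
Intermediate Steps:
B(W) = (79 + W)/(73 + W)
13455 + B(-90) = 13455 + (79 - 90)/(73 - 90) = 13455 - 11/(-17) = 13455 - 1/17*(-11) = 13455 + 11/17 = 228746/17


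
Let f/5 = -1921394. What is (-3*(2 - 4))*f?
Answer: -57641820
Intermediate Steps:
f = -9606970 (f = 5*(-1921394) = -9606970)
(-3*(2 - 4))*f = -3*(2 - 4)*(-9606970) = -3*(-2)*(-9606970) = 6*(-9606970) = -57641820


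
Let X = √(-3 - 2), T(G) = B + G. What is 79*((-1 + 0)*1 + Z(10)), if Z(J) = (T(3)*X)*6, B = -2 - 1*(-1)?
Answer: -79 + 948*I*√5 ≈ -79.0 + 2119.8*I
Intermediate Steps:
B = -1 (B = -2 + 1 = -1)
T(G) = -1 + G
X = I*√5 (X = √(-5) = I*√5 ≈ 2.2361*I)
Z(J) = 12*I*√5 (Z(J) = ((-1 + 3)*(I*√5))*6 = (2*(I*√5))*6 = (2*I*√5)*6 = 12*I*√5)
79*((-1 + 0)*1 + Z(10)) = 79*((-1 + 0)*1 + 12*I*√5) = 79*(-1*1 + 12*I*√5) = 79*(-1 + 12*I*√5) = -79 + 948*I*√5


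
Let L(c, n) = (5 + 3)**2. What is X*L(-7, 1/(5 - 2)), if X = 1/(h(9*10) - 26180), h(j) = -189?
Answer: -64/26369 ≈ -0.0024271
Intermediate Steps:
L(c, n) = 64 (L(c, n) = 8**2 = 64)
X = -1/26369 (X = 1/(-189 - 26180) = 1/(-26369) = -1/26369 ≈ -3.7923e-5)
X*L(-7, 1/(5 - 2)) = -1/26369*64 = -64/26369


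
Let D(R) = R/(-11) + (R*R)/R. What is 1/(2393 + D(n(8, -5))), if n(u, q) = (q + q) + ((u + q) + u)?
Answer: 11/26333 ≈ 0.00041773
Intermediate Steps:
n(u, q) = 2*u + 3*q (n(u, q) = 2*q + ((q + u) + u) = 2*q + (q + 2*u) = 2*u + 3*q)
D(R) = 10*R/11 (D(R) = R*(-1/11) + R²/R = -R/11 + R = 10*R/11)
1/(2393 + D(n(8, -5))) = 1/(2393 + 10*(2*8 + 3*(-5))/11) = 1/(2393 + 10*(16 - 15)/11) = 1/(2393 + (10/11)*1) = 1/(2393 + 10/11) = 1/(26333/11) = 11/26333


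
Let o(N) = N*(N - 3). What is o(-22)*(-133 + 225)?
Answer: 50600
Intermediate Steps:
o(N) = N*(-3 + N)
o(-22)*(-133 + 225) = (-22*(-3 - 22))*(-133 + 225) = -22*(-25)*92 = 550*92 = 50600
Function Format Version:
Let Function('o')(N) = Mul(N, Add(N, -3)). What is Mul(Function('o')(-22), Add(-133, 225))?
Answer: 50600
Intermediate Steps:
Function('o')(N) = Mul(N, Add(-3, N))
Mul(Function('o')(-22), Add(-133, 225)) = Mul(Mul(-22, Add(-3, -22)), Add(-133, 225)) = Mul(Mul(-22, -25), 92) = Mul(550, 92) = 50600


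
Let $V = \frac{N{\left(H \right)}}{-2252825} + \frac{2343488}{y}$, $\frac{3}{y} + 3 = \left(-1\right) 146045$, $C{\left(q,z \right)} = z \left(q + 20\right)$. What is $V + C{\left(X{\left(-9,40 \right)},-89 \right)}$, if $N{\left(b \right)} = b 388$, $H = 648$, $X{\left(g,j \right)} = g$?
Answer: $- \frac{7949028873442001}{69675} \approx -1.1409 \cdot 10^{11}$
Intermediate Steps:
$N{\left(b \right)} = 388 b$
$C{\left(q,z \right)} = z \left(20 + q\right)$
$y = - \frac{3}{146048}$ ($y = \frac{3}{-3 - 146045} = \frac{3}{-146048} = 3 \left(- \frac{1}{146048}\right) = - \frac{3}{146048} \approx -2.0541 \cdot 10^{-5}$)
$V = - \frac{7949028805230176}{69675}$ ($V = \frac{388 \cdot 648}{-2252825} + \frac{2343488}{- \frac{3}{146048}} = 251424 \left(- \frac{1}{2252825}\right) + 2343488 \left(- \frac{146048}{3}\right) = - \frac{2592}{23225} - \frac{342261735424}{3} = - \frac{7949028805230176}{69675} \approx -1.1409 \cdot 10^{11}$)
$V + C{\left(X{\left(-9,40 \right)},-89 \right)} = - \frac{7949028805230176}{69675} - 89 \left(20 - 9\right) = - \frac{7949028805230176}{69675} - 979 = - \frac{7949028873442001}{69675}$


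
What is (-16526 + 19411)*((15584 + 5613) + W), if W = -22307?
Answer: -3202350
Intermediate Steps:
(-16526 + 19411)*((15584 + 5613) + W) = (-16526 + 19411)*((15584 + 5613) - 22307) = 2885*(21197 - 22307) = 2885*(-1110) = -3202350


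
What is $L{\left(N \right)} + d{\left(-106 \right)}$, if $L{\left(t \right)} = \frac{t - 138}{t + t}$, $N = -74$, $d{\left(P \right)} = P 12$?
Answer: $- \frac{47011}{37} \approx -1270.6$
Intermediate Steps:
$d{\left(P \right)} = 12 P$
$L{\left(t \right)} = \frac{-138 + t}{2 t}$
$L{\left(N \right)} + d{\left(-106 \right)} = \frac{-138 - 74}{2 \left(-74\right)} + 12 \left(-106\right) = \frac{1}{2} \left(- \frac{1}{74}\right) \left(-212\right) - 1272 = \frac{53}{37} - 1272 = - \frac{47011}{37}$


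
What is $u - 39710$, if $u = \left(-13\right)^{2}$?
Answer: $-39541$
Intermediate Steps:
$u = 169$
$u - 39710 = 169 - 39710 = -39541$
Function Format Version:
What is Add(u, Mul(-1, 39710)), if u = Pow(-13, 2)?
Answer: -39541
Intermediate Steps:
u = 169
Add(u, Mul(-1, 39710)) = Add(169, Mul(-1, 39710)) = Add(169, -39710) = -39541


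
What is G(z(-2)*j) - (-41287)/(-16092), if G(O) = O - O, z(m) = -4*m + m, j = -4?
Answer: -41287/16092 ≈ -2.5657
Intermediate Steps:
z(m) = -3*m
G(O) = 0
G(z(-2)*j) - (-41287)/(-16092) = 0 - (-41287)/(-16092) = 0 - (-41287)*(-1)/16092 = 0 - 1*41287/16092 = 0 - 41287/16092 = -41287/16092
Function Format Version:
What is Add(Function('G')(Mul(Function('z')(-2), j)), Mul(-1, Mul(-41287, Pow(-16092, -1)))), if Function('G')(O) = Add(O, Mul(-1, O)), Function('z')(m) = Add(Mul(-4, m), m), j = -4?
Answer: Rational(-41287, 16092) ≈ -2.5657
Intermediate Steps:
Function('z')(m) = Mul(-3, m)
Function('G')(O) = 0
Add(Function('G')(Mul(Function('z')(-2), j)), Mul(-1, Mul(-41287, Pow(-16092, -1)))) = Add(0, Mul(-1, Mul(-41287, Pow(-16092, -1)))) = Add(0, Mul(-1, Mul(-41287, Rational(-1, 16092)))) = Add(0, Mul(-1, Rational(41287, 16092))) = Add(0, Rational(-41287, 16092)) = Rational(-41287, 16092)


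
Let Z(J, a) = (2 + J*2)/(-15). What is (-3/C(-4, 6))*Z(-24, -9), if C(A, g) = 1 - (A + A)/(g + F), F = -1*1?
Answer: -46/13 ≈ -3.5385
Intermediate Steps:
F = -1
Z(J, a) = -2/15 - 2*J/15 (Z(J, a) = (2 + 2*J)*(-1/15) = -2/15 - 2*J/15)
C(A, g) = 1 - 2*A/(-1 + g) (C(A, g) = 1 - (A + A)/(g - 1) = 1 - 2*A/(-1 + g))
(-3/C(-4, 6))*Z(-24, -9) = (-3*(-1 + 6)/(-1 + 6 - 2*(-4)))*(-2/15 - 2/15*(-24)) = (-3*5/(-1 + 6 + 8))*(-2/15 + 16/5) = -3/((⅕)*13)*(46/15) = -3/13/5*(46/15) = -3*5/13*(46/15) = -15/13*46/15 = -46/13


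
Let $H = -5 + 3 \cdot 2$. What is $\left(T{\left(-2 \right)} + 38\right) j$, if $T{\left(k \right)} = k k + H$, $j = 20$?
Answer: $860$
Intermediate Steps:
$H = 1$ ($H = -5 + 6 = 1$)
$T{\left(k \right)} = 1 + k^{2}$ ($T{\left(k \right)} = k k + 1 = k^{2} + 1 = 1 + k^{2}$)
$\left(T{\left(-2 \right)} + 38\right) j = \left(\left(1 + \left(-2\right)^{2}\right) + 38\right) 20 = \left(\left(1 + 4\right) + 38\right) 20 = \left(5 + 38\right) 20 = 43 \cdot 20 = 860$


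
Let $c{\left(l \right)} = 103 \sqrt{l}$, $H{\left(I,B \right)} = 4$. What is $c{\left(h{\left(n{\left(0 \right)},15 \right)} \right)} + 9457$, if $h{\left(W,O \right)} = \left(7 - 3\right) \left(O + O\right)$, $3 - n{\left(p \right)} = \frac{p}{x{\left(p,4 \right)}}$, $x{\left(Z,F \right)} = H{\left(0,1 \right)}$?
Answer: $9457 + 206 \sqrt{30} \approx 10585.0$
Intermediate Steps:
$x{\left(Z,F \right)} = 4$
$n{\left(p \right)} = 3 - \frac{p}{4}$
$h{\left(W,O \right)} = 8 O$ ($h{\left(W,O \right)} = 4 \cdot 2 O = 8 O$)
$c{\left(h{\left(n{\left(0 \right)},15 \right)} \right)} + 9457 = 103 \sqrt{8 \cdot 15} + 9457 = 103 \sqrt{120} + 9457 = 103 \cdot 2 \sqrt{30} + 9457 = 206 \sqrt{30} + 9457 = 9457 + 206 \sqrt{30}$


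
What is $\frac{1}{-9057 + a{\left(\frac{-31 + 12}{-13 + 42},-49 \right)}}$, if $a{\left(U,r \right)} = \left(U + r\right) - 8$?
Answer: $- \frac{29}{264325} \approx -0.00010971$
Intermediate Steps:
$a{\left(U,r \right)} = -8 + U + r$
$\frac{1}{-9057 + a{\left(\frac{-31 + 12}{-13 + 42},-49 \right)}} = \frac{1}{-9057 - \left(57 - \frac{-31 + 12}{-13 + 42}\right)} = \frac{1}{-9057 - \left(57 + \frac{19}{29}\right)} = \frac{1}{-9057 - \frac{1672}{29}} = \frac{1}{- \frac{264325}{29}} = - \frac{29}{264325}$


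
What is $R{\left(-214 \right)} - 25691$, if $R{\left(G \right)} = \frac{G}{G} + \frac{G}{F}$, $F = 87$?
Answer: $- \frac{2235244}{87} \approx -25692.0$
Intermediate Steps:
$R{\left(G \right)} = 1 + \frac{G}{87}$ ($R{\left(G \right)} = \frac{G}{G} + \frac{G}{87} = 1 + G \frac{1}{87} = 1 + \frac{G}{87}$)
$R{\left(-214 \right)} - 25691 = \left(1 + \frac{1}{87} \left(-214\right)\right) - 25691 = \left(1 - \frac{214}{87}\right) - 25691 = - \frac{127}{87} - 25691 = - \frac{2235244}{87}$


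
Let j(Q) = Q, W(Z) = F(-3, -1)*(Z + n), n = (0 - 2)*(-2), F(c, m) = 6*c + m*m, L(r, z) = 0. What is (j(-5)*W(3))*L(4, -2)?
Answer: 0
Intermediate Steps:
F(c, m) = m² + 6*c (F(c, m) = 6*c + m² = m² + 6*c)
n = 4 (n = -2*(-2) = 4)
W(Z) = -68 - 17*Z (W(Z) = ((-1)² + 6*(-3))*(Z + 4) = (1 - 18)*(4 + Z) = -17*(4 + Z) = -68 - 17*Z)
(j(-5)*W(3))*L(4, -2) = -5*(-68 - 17*3)*0 = -5*(-68 - 51)*0 = -5*(-119)*0 = 595*0 = 0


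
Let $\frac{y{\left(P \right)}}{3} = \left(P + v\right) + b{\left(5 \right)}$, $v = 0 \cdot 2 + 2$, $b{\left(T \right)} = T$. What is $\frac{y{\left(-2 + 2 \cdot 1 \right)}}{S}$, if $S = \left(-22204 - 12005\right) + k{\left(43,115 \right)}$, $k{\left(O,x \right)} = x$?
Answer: $- \frac{21}{34094} \approx -0.00061594$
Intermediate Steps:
$v = 2$ ($v = 0 + 2 = 2$)
$y{\left(P \right)} = 21 + 3 P$ ($y{\left(P \right)} = 3 \left(\left(P + 2\right) + 5\right) = 3 \left(\left(2 + P\right) + 5\right) = 3 \left(7 + P\right) = 21 + 3 P$)
$S = -34094$ ($S = \left(-22204 - 12005\right) + 115 = -34209 + 115 = -34094$)
$\frac{y{\left(-2 + 2 \cdot 1 \right)}}{S} = \frac{21 + 3 \left(-2 + 2 \cdot 1\right)}{-34094} = \left(21 + 3 \left(-2 + 2\right)\right) \left(- \frac{1}{34094}\right) = \left(21 + 3 \cdot 0\right) \left(- \frac{1}{34094}\right) = \left(21 + 0\right) \left(- \frac{1}{34094}\right) = 21 \left(- \frac{1}{34094}\right) = - \frac{21}{34094}$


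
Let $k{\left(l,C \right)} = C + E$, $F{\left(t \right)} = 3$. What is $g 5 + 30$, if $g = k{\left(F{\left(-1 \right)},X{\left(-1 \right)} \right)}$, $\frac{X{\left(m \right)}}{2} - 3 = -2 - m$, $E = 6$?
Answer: $80$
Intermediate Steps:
$X{\left(m \right)} = 2 - 2 m$ ($X{\left(m \right)} = 6 + 2 \left(-2 - m\right) = 6 - \left(4 + 2 m\right) = 2 - 2 m$)
$k{\left(l,C \right)} = 6 + C$ ($k{\left(l,C \right)} = C + 6 = 6 + C$)
$g = 10$ ($g = 6 + \left(2 - -2\right) = 6 + \left(2 + 2\right) = 6 + 4 = 10$)
$g 5 + 30 = 10 \cdot 5 + 30 = 50 + 30 = 80$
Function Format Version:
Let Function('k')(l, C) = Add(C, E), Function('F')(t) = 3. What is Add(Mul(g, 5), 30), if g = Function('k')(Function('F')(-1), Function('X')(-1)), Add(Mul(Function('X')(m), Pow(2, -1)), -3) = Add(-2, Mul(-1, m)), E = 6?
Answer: 80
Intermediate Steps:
Function('X')(m) = Add(2, Mul(-2, m)) (Function('X')(m) = Add(6, Mul(2, Add(-2, Mul(-1, m)))) = Add(6, Add(-4, Mul(-2, m))) = Add(2, Mul(-2, m)))
Function('k')(l, C) = Add(6, C) (Function('k')(l, C) = Add(C, 6) = Add(6, C))
g = 10 (g = Add(6, Add(2, Mul(-2, -1))) = Add(6, Add(2, 2)) = Add(6, 4) = 10)
Add(Mul(g, 5), 30) = Add(Mul(10, 5), 30) = Add(50, 30) = 80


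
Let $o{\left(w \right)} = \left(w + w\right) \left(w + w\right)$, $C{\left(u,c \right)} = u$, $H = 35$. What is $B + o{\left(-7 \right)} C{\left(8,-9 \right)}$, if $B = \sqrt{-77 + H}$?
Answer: $1568 + i \sqrt{42} \approx 1568.0 + 6.4807 i$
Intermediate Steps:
$B = i \sqrt{42}$ ($B = \sqrt{-77 + 35} = \sqrt{-42} = i \sqrt{42} \approx 6.4807 i$)
$o{\left(w \right)} = 4 w^{2}$ ($o{\left(w \right)} = 2 w 2 w = 4 w^{2}$)
$B + o{\left(-7 \right)} C{\left(8,-9 \right)} = i \sqrt{42} + 4 \left(-7\right)^{2} \cdot 8 = i \sqrt{42} + 4 \cdot 49 \cdot 8 = i \sqrt{42} + 196 \cdot 8 = i \sqrt{42} + 1568 = 1568 + i \sqrt{42}$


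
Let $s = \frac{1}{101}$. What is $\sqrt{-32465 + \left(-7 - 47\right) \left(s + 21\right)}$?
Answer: $\frac{i \sqrt{342748853}}{101} \approx 183.3 i$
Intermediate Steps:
$s = \frac{1}{101} \approx 0.009901$
$\sqrt{-32465 + \left(-7 - 47\right) \left(s + 21\right)} = \sqrt{-32465 + \left(-7 - 47\right) \left(\frac{1}{101} + 21\right)} = \sqrt{-32465 - \frac{114588}{101}} = \sqrt{- \frac{3393553}{101}} = \frac{i \sqrt{342748853}}{101}$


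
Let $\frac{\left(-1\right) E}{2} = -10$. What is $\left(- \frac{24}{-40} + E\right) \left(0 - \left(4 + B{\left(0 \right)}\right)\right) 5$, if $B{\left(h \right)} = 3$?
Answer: $-721$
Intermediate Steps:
$E = 20$ ($E = \left(-2\right) \left(-10\right) = 20$)
$\left(- \frac{24}{-40} + E\right) \left(0 - \left(4 + B{\left(0 \right)}\right)\right) 5 = \left(- \frac{24}{-40} + 20\right) \left(0 - 7\right) 5 = \left(\left(-24\right) \left(- \frac{1}{40}\right) + 20\right) \left(0 - 7\right) 5 = \left(\frac{3}{5} + 20\right) \left(0 - 7\right) 5 = \frac{103 \left(\left(-7\right) 5\right)}{5} = \frac{103}{5} \left(-35\right) = -721$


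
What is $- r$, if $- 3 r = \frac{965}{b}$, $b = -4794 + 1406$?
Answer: $- \frac{965}{10164} \approx -0.094943$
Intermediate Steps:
$b = -3388$
$r = \frac{965}{10164}$ ($r = - \frac{965 \frac{1}{-3388}}{3} = - \frac{965 \left(- \frac{1}{3388}\right)}{3} = \left(- \frac{1}{3}\right) \left(- \frac{965}{3388}\right) = \frac{965}{10164} \approx 0.094943$)
$- r = \left(-1\right) \frac{965}{10164} = - \frac{965}{10164}$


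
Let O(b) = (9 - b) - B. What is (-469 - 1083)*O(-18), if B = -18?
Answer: -69840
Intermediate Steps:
O(b) = 27 - b (O(b) = (9 - b) - 1*(-18) = (9 - b) + 18 = 27 - b)
(-469 - 1083)*O(-18) = (-469 - 1083)*(27 - 1*(-18)) = -1552*(27 + 18) = -1552*45 = -69840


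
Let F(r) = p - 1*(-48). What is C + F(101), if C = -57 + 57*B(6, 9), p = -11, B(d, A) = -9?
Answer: -533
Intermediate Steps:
C = -570 (C = -57 + 57*(-9) = -57 - 513 = -570)
F(r) = 37 (F(r) = -11 - 1*(-48) = -11 + 48 = 37)
C + F(101) = -570 + 37 = -533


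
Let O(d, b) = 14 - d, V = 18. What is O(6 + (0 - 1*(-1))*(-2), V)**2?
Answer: 100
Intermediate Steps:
O(6 + (0 - 1*(-1))*(-2), V)**2 = (14 - (6 + (0 - 1*(-1))*(-2)))**2 = (14 - (6 + (0 + 1)*(-2)))**2 = (14 - (6 + 1*(-2)))**2 = (14 - (6 - 2))**2 = (14 - 1*4)**2 = (14 - 4)**2 = 10**2 = 100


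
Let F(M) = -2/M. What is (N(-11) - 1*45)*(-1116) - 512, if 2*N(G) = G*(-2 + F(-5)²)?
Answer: 960352/25 ≈ 38414.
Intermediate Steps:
N(G) = -23*G/25 (N(G) = (G*(-2 + (-2/(-5))²))/2 = (G*(-2 + (-2*(-⅕))²))/2 = (G*(-2 + (⅖)²))/2 = (G*(-2 + 4/25))/2 = (G*(-46/25))/2 = (-46*G/25)/2 = -23*G/25)
(N(-11) - 1*45)*(-1116) - 512 = (-23/25*(-11) - 1*45)*(-1116) - 512 = (253/25 - 45)*(-1116) - 512 = -872/25*(-1116) - 512 = 973152/25 - 512 = 960352/25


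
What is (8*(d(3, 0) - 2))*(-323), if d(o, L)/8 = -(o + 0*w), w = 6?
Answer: 67184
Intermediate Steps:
d(o, L) = -8*o (d(o, L) = 8*(-(o + 0*6)) = 8*(-(o + 0)) = 8*(-o) = -8*o)
(8*(d(3, 0) - 2))*(-323) = (8*(-8*3 - 2))*(-323) = (8*(-24 - 2))*(-323) = (8*(-26))*(-323) = -208*(-323) = 67184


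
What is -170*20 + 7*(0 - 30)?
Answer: -3610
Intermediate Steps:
-170*20 + 7*(0 - 30) = -3400 + 7*(-30) = -3400 - 210 = -3610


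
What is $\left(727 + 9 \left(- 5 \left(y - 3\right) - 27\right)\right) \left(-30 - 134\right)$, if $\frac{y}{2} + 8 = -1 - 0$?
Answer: $-234356$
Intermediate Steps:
$y = -18$ ($y = -16 + 2 \left(-1 - 0\right) = -16 + 2 \left(-1 + 0\right) = -16 + 2 \left(-1\right) = -16 - 2 = -18$)
$\left(727 + 9 \left(- 5 \left(y - 3\right) - 27\right)\right) \left(-30 - 134\right) = \left(727 + 9 \left(- 5 \left(-18 - 3\right) - 27\right)\right) \left(-30 - 134\right) = \left(727 + 9 \left(\left(-5\right) \left(-21\right) - 27\right)\right) \left(-164\right) = \left(727 + 9 \left(105 - 27\right)\right) \left(-164\right) = \left(727 + 9 \cdot 78\right) \left(-164\right) = \left(727 + 702\right) \left(-164\right) = 1429 \left(-164\right) = -234356$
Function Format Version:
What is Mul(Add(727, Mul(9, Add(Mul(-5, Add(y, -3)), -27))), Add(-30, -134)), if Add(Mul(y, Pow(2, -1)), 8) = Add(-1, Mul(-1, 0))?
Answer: -234356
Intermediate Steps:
y = -18 (y = Add(-16, Mul(2, Add(-1, Mul(-1, 0)))) = Add(-16, Mul(2, Add(-1, 0))) = Add(-16, Mul(2, -1)) = Add(-16, -2) = -18)
Mul(Add(727, Mul(9, Add(Mul(-5, Add(y, -3)), -27))), Add(-30, -134)) = Mul(Add(727, Mul(9, Add(Mul(-5, Add(-18, -3)), -27))), Add(-30, -134)) = Mul(Add(727, Mul(9, Add(Mul(-5, -21), -27))), -164) = Mul(Add(727, Mul(9, Add(105, -27))), -164) = Mul(Add(727, Mul(9, 78)), -164) = Mul(Add(727, 702), -164) = Mul(1429, -164) = -234356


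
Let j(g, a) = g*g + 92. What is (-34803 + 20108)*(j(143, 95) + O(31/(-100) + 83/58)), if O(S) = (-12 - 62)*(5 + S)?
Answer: -85606201557/290 ≈ -2.9519e+8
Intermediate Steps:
j(g, a) = 92 + g² (j(g, a) = g² + 92 = 92 + g²)
O(S) = -370 - 74*S (O(S) = -74*(5 + S) = -370 - 74*S)
(-34803 + 20108)*(j(143, 95) + O(31/(-100) + 83/58)) = (-34803 + 20108)*((92 + 143²) + (-370 - 74*(31/(-100) + 83/58))) = -14695*((92 + 20449) + (-370 - 74*(31*(-1/100) + 83*(1/58)))) = -14695*(20541 + (-370 - 74*(-31/100 + 83/58))) = -14695*(20541 + (-370 - 74*3251/2900)) = -14695*(20541 + (-370 - 120287/1450)) = -14695*(20541 - 656787/1450) = -14695*29127663/1450 = -85606201557/290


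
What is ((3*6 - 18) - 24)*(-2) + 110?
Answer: 158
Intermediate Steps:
((3*6 - 18) - 24)*(-2) + 110 = ((18 - 18) - 24)*(-2) + 110 = (0 - 24)*(-2) + 110 = -24*(-2) + 110 = 48 + 110 = 158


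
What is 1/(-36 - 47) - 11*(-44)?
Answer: 40171/83 ≈ 483.99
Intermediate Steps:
1/(-36 - 47) - 11*(-44) = 1/(-83) + 484 = -1/83 + 484 = 40171/83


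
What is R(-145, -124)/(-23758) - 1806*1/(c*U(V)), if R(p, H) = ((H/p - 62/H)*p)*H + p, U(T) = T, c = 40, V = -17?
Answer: 6609167/4038860 ≈ 1.6364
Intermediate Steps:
R(p, H) = p + H*p*(-62/H + H/p) (R(p, H) = ((-62/H + H/p)*p)*H + p = (p*(-62/H + H/p))*H + p = H*p*(-62/H + H/p) + p = p + H*p*(-62/H + H/p))
R(-145, -124)/(-23758) - 1806*1/(c*U(V)) = ((-124)² - 61*(-145))/(-23758) - 1806/((-17*40)) = (15376 + 8845)*(-1/23758) - 1806/(-680) = 24221*(-1/23758) - 1806*(-1/680) = -24221/23758 + 903/340 = 6609167/4038860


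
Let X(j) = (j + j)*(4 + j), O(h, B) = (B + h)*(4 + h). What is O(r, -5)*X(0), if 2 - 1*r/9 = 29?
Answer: 0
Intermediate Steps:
r = -243 (r = 18 - 9*29 = 18 - 261 = -243)
O(h, B) = (4 + h)*(B + h)
X(j) = 2*j*(4 + j) (X(j) = (2*j)*(4 + j) = 2*j*(4 + j))
O(r, -5)*X(0) = ((-243)² + 4*(-5) + 4*(-243) - 5*(-243))*(2*0*(4 + 0)) = (59049 - 20 - 972 + 1215)*(2*0*4) = 59272*0 = 0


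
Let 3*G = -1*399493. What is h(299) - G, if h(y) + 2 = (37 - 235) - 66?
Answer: 398695/3 ≈ 1.3290e+5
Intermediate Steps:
h(y) = -266 (h(y) = -2 + ((37 - 235) - 66) = -2 + (-198 - 66) = -2 - 264 = -266)
G = -399493/3 (G = (-1*399493)/3 = (⅓)*(-399493) = -399493/3 ≈ -1.3316e+5)
h(299) - G = -266 - 1*(-399493/3) = -266 + 399493/3 = 398695/3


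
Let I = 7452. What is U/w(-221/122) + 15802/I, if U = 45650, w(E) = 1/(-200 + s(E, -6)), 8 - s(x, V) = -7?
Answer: -31466993599/3726 ≈ -8.4452e+6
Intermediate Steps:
s(x, V) = 15 (s(x, V) = 8 - 1*(-7) = 8 + 7 = 15)
w(E) = -1/185 (w(E) = 1/(-200 + 15) = 1/(-185) = -1/185)
U/w(-221/122) + 15802/I = 45650/(-1/185) + 15802/7452 = 45650*(-185) + 15802*(1/7452) = -8445250 + 7901/3726 = -31466993599/3726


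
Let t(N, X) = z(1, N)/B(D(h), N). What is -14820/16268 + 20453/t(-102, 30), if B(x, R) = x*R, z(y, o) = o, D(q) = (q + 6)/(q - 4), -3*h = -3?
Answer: -582287572/12201 ≈ -47725.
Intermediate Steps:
h = 1 (h = -⅓*(-3) = 1)
D(q) = (6 + q)/(-4 + q)
B(x, R) = R*x
t(N, X) = -3/7 (t(N, X) = N/((N*((6 + 1)/(-4 + 1)))) = N/((N*(7/(-3)))) = N/((N*(-⅓*7))) = N/((N*(-7/3))) = N/((-7*N/3)) = N*(-3/(7*N)) = -3/7)
-14820/16268 + 20453/t(-102, 30) = -14820/16268 + 20453/(-3/7) = -14820*1/16268 + 20453*(-7/3) = -3705/4067 - 143171/3 = -582287572/12201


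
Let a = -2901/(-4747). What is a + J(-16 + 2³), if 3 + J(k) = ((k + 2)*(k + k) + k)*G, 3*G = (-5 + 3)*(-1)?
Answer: 801452/14241 ≈ 56.278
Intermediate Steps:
a = 2901/4747 (a = -2901*(-1/4747) = 2901/4747 ≈ 0.61112)
G = ⅔ (G = ((-5 + 3)*(-1))/3 = (-2*(-1))/3 = (⅓)*2 = ⅔ ≈ 0.66667)
J(k) = -3 + 2*k/3 + 4*k*(2 + k)/3 (J(k) = -3 + ((k + 2)*(k + k) + k)*(⅔) = -3 + ((2 + k)*(2*k) + k)*(⅔) = -3 + (2*k*(2 + k) + k)*(⅔) = -3 + (k + 2*k*(2 + k))*(⅔) = -3 + (2*k/3 + 4*k*(2 + k)/3) = -3 + 2*k/3 + 4*k*(2 + k)/3)
a + J(-16 + 2³) = 2901/4747 + (-3 + 4*(-16 + 2³)²/3 + 10*(-16 + 2³)/3) = 2901/4747 + (-3 + 4*(-16 + 8)²/3 + 10*(-16 + 8)/3) = 2901/4747 + (-3 + (4/3)*(-8)² + (10/3)*(-8)) = 2901/4747 + (-3 + (4/3)*64 - 80/3) = 2901/4747 + (-3 + 256/3 - 80/3) = 2901/4747 + 167/3 = 801452/14241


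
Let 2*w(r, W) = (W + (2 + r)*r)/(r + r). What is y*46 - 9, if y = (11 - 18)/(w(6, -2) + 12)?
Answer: -5367/167 ≈ -32.138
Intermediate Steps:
w(r, W) = (W + r*(2 + r))/(4*r) (w(r, W) = ((W + (2 + r)*r)/(r + r))/2 = ((W + r*(2 + r))/((2*r)))/2 = ((W + r*(2 + r))*(1/(2*r)))/2 = ((W + r*(2 + r))/(2*r))/2 = (W + r*(2 + r))/(4*r))
y = -84/167 (y = (11 - 18)/((¼)*(-2 + 6*(2 + 6))/6 + 12) = -7/((¼)*(⅙)*(-2 + 6*8) + 12) = -7/((¼)*(⅙)*(-2 + 48) + 12) = -7/((¼)*(⅙)*46 + 12) = -7/(23/12 + 12) = -7/167/12 = -7*12/167 = -84/167 ≈ -0.50299)
y*46 - 9 = -84/167*46 - 9 = -3864/167 - 9 = -5367/167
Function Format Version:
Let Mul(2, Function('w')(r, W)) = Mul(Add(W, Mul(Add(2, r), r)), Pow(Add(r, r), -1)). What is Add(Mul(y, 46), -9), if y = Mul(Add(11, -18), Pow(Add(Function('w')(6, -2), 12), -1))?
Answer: Rational(-5367, 167) ≈ -32.138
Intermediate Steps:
Function('w')(r, W) = Mul(Rational(1, 4), Pow(r, -1), Add(W, Mul(r, Add(2, r)))) (Function('w')(r, W) = Mul(Rational(1, 2), Mul(Add(W, Mul(Add(2, r), r)), Pow(Add(r, r), -1))) = Mul(Rational(1, 2), Mul(Add(W, Mul(r, Add(2, r))), Pow(Mul(2, r), -1))) = Mul(Rational(1, 2), Mul(Add(W, Mul(r, Add(2, r))), Mul(Rational(1, 2), Pow(r, -1)))) = Mul(Rational(1, 2), Mul(Rational(1, 2), Pow(r, -1), Add(W, Mul(r, Add(2, r))))) = Mul(Rational(1, 4), Pow(r, -1), Add(W, Mul(r, Add(2, r)))))
y = Rational(-84, 167) (y = Mul(Add(11, -18), Pow(Add(Mul(Rational(1, 4), Pow(6, -1), Add(-2, Mul(6, Add(2, 6)))), 12), -1)) = Mul(-7, Pow(Add(Mul(Rational(1, 4), Rational(1, 6), Add(-2, Mul(6, 8))), 12), -1)) = Mul(-7, Pow(Add(Mul(Rational(1, 4), Rational(1, 6), Add(-2, 48)), 12), -1)) = Mul(-7, Pow(Add(Mul(Rational(1, 4), Rational(1, 6), 46), 12), -1)) = Mul(-7, Pow(Add(Rational(23, 12), 12), -1)) = Mul(-7, Pow(Rational(167, 12), -1)) = Mul(-7, Rational(12, 167)) = Rational(-84, 167) ≈ -0.50299)
Add(Mul(y, 46), -9) = Add(Mul(Rational(-84, 167), 46), -9) = Add(Rational(-3864, 167), -9) = Rational(-5367, 167)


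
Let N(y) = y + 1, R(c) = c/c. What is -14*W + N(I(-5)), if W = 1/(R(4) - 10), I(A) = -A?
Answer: 68/9 ≈ 7.5556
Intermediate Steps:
R(c) = 1
W = -⅑ (W = 1/(1 - 10) = 1/(-9) = -⅑ ≈ -0.11111)
N(y) = 1 + y
-14*W + N(I(-5)) = -14*(-⅑) + (1 - 1*(-5)) = 14/9 + (1 + 5) = 14/9 + 6 = 68/9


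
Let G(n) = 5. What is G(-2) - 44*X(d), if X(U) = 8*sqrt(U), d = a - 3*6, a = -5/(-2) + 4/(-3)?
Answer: 5 - 176*I*sqrt(606)/3 ≈ 5.0 - 1444.2*I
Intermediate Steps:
a = 7/6 (a = -5*(-1/2) + 4*(-1/3) = 5/2 - 4/3 = 7/6 ≈ 1.1667)
d = -101/6 (d = 7/6 - 3*6 = 7/6 - 18 = -101/6 ≈ -16.833)
G(-2) - 44*X(d) = 5 - 352*sqrt(-101/6) = 5 - 352*I*sqrt(606)/6 = 5 - 176*I*sqrt(606)/3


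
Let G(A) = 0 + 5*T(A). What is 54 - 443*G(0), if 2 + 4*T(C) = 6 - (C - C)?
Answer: -2161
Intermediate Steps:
T(C) = 1 (T(C) = -1/2 + (6 - (C - C))/4 = -1/2 + (6 - 1*0)/4 = -1/2 + (6 + 0)/4 = -1/2 + (1/4)*6 = -1/2 + 3/2 = 1)
G(A) = 5 (G(A) = 0 + 5*1 = 0 + 5 = 5)
54 - 443*G(0) = 54 - 443*5 = 54 - 2215 = -2161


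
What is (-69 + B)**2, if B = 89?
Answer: 400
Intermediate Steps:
(-69 + B)**2 = (-69 + 89)**2 = 20**2 = 400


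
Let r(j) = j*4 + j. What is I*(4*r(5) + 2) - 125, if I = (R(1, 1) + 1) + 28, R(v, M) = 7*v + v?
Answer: 3649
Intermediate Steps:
r(j) = 5*j (r(j) = 4*j + j = 5*j)
R(v, M) = 8*v
I = 37 (I = (8*1 + 1) + 28 = (8 + 1) + 28 = 9 + 28 = 37)
I*(4*r(5) + 2) - 125 = 37*(4*(5*5) + 2) - 125 = 37*(4*25 + 2) - 125 = 37*(100 + 2) - 125 = 37*102 - 125 = 3774 - 125 = 3649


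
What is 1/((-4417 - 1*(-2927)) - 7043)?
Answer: -1/8533 ≈ -0.00011719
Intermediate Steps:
1/((-4417 - 1*(-2927)) - 7043) = 1/((-4417 + 2927) - 7043) = 1/(-1490 - 7043) = 1/(-8533) = -1/8533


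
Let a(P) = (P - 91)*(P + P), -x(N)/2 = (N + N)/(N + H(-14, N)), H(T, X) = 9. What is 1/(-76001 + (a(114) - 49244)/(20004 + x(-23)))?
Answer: -69991/5319539991 ≈ -1.3157e-5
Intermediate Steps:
x(N) = -4*N/(9 + N) (x(N) = -2*(N + N)/(N + 9) = -2*2*N/(9 + N) = -4*N/(9 + N))
a(P) = 2*P*(-91 + P) (a(P) = (-91 + P)*(2*P) = 2*P*(-91 + P))
1/(-76001 + (a(114) - 49244)/(20004 + x(-23))) = 1/(-76001 + (2*114*(-91 + 114) - 49244)/(20004 - 4*(-23)/(9 - 23))) = 1/(-76001 + (2*114*23 - 49244)/(20004 - 4*(-23)/(-14))) = 1/(-76001 + (5244 - 49244)/(20004 - 4*(-23)*(-1/14))) = 1/(-76001 - 44000/(20004 - 46/7)) = 1/(-76001 - 44000/139982/7) = 1/(-76001 - 44000*7/139982) = 1/(-76001 - 154000/69991) = 1/(-5319539991/69991) = -69991/5319539991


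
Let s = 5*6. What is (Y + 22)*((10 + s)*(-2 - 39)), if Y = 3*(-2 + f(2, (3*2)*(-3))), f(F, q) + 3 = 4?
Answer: -31160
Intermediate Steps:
s = 30
f(F, q) = 1 (f(F, q) = -3 + 4 = 1)
Y = -3 (Y = 3*(-2 + 1) = 3*(-1) = -3)
(Y + 22)*((10 + s)*(-2 - 39)) = (-3 + 22)*((10 + 30)*(-2 - 39)) = 19*(40*(-41)) = 19*(-1640) = -31160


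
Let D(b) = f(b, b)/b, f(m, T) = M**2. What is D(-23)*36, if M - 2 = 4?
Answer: -1296/23 ≈ -56.348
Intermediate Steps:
M = 6 (M = 2 + 4 = 6)
f(m, T) = 36 (f(m, T) = 6**2 = 36)
D(b) = 36/b
D(-23)*36 = (36/(-23))*36 = (36*(-1/23))*36 = -36/23*36 = -1296/23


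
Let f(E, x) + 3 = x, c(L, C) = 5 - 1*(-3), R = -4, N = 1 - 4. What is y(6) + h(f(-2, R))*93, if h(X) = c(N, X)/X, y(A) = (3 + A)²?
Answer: -177/7 ≈ -25.286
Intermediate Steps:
N = -3
c(L, C) = 8 (c(L, C) = 5 + 3 = 8)
f(E, x) = -3 + x
h(X) = 8/X
y(6) + h(f(-2, R))*93 = (3 + 6)² + (8/(-3 - 4))*93 = 9² + (8/(-7))*93 = 81 + (8*(-⅐))*93 = 81 - 8/7*93 = 81 - 744/7 = -177/7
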